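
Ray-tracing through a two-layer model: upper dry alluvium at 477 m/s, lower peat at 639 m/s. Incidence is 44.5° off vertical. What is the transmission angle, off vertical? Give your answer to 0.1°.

69.9°

Snell's law: sin θ₂ = (V₂/V₁)·sin θ₁ = (639/477)·sin 44.5° = 0.9390.
θ₂ = arcsin 0.9390 = 69.88° from the normal.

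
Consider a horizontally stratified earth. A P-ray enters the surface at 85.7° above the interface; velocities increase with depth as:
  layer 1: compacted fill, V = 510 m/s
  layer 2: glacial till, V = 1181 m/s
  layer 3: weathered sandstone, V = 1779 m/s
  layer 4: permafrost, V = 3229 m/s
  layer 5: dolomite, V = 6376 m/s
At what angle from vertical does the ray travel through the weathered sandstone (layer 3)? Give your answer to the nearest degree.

From the normal: θ₁ = 90° − 85.7° = 4.3°.
Ray parameter p = sin 4.3° / 510 = 1.4702e-04 s/m.
sin θ_3 = p·V_3 = 1.4702e-04 × 1779 = 0.2615.
θ_3 = arcsin 0.2615 = 15.16°.

15°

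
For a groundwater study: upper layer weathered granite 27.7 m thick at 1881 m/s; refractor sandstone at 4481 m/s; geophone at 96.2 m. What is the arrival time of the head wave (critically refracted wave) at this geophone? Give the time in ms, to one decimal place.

θ_c = arcsin(V₁/V₂) = arcsin(1881/4481) = 24.82°, cos θ_c = 0.9076.
Intercept time tᵢ = 2h cos θ_c / V₁ = 2·27.7·0.9076/1881 = 0.02673 s.
t = x/V₂ + tᵢ = 96.2/4481 + 0.02673 = 0.04820 s.

48.2 ms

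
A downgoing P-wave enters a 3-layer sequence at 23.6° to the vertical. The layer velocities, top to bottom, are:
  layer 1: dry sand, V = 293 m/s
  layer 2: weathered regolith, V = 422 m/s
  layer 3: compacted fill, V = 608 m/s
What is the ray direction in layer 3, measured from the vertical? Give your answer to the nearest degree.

Snell's law across each interface conserves sin θ / V, so sin θ_3 = V_3·sin θ₁/V₁.
sin θ_3 = 608 × sin 23.6° / 293 = 0.8308.
θ_3 = 56.18° from the vertical.

56°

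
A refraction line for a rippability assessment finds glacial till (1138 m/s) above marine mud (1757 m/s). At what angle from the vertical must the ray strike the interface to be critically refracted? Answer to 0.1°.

40.4°

At critical incidence the refracted ray runs along the interface (θ₂ = 90°), so sin θ_c = V₁/V₂.
θ_c = arcsin(1138/1757) = arcsin 0.6477 = 40.37°.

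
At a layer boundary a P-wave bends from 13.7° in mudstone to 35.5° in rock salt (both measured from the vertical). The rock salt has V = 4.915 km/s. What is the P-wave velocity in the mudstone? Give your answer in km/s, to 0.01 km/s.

2.00 km/s

sin 13.7° = 0.2368; sin 35.5° = 0.5807.
V₁ = V₂·(sin θ₁/sin θ₂) = 4.915·(0.2368/0.5807) = 2.00 km/s.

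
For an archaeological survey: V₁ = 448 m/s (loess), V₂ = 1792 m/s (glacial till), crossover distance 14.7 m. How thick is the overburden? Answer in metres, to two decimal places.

h = (x_cross/2)·√((V₂−V₁)/(V₂+V₁)).
(V₂−V₁)/(V₂+V₁) = (1792−448)/(1792+448) = 0.6000; √ = 0.7746.
h = (14.7/2)·0.7746 = 5.69 m.

5.69 m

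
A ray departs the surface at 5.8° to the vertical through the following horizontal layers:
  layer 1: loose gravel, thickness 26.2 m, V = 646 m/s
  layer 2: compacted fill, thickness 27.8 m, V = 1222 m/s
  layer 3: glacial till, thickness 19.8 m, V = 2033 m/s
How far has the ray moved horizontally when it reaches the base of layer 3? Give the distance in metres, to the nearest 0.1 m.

Apply Snell's law at each interface; in layer i the horizontal offset is hᵢ·tan θᵢ.
Layer 1: θ = 5.80°; offset = 26.2·tan 5.80° = 2.661 m.
Layer 2: sin θ = 1222·sin 5.8°/646 = 0.1912, θ = 11.02°; offset = 27.8·tan 11.02° = 5.414 m.
Layer 3: sin θ = 2033·sin 5.8°/646 = 0.3180, θ = 18.54°; offset = 19.8·tan 18.54° = 6.642 m.
Total horizontal offset = 14.717 m.

14.7 m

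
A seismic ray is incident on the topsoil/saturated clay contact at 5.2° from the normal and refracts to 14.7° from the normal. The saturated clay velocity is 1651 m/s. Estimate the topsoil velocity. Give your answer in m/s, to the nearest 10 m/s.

sin 5.2° = 0.0906; sin 14.7° = 0.2538.
V₁ = V₂·(sin θ₁/sin θ₂) = 1651·(0.0906/0.2538) = 589.67 m/s.

590 m/s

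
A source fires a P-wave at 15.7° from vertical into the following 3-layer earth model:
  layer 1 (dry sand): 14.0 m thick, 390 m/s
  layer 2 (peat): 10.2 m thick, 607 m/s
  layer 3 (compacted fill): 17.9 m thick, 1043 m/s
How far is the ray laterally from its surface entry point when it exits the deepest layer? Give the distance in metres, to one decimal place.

27.4 m

Ray parameter p = sin 15.7° / 390 m/s = 6.9385e-04 s/m.
Layer 1: θ = 15.70°; offset = 14.0·tan 15.70° = 3.935 m.
Layer 2: sin θ = p·607 = 0.4212 → θ = 24.91°; offset = 10.2·tan 24.91° = 4.736 m.
Layer 3: sin θ = p·1043 = 0.7237 → θ = 46.36°; offset = 17.9·tan 46.36° = 18.770 m.
Σ offsets = 27.442 m.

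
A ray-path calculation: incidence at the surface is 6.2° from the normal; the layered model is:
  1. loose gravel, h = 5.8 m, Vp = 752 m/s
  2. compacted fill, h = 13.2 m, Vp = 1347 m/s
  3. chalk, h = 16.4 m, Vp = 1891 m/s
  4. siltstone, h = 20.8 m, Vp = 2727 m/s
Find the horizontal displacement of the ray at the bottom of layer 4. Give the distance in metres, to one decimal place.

p = sin θ₁/V₁ = sin 6.2°/752 = 1.4362e-04 s/m is conserved through the stack.
Layer 1: θ = 6.20°; offset = 5.8·tan 6.20° = 0.630 m.
Layer 2: sin θ = p·1347 = 0.1935 → θ = 11.15°; offset = 13.2·tan 11.15° = 2.603 m.
Layer 3: sin θ = p·1891 = 0.2716 → θ = 15.76°; offset = 16.4·tan 15.76° = 4.628 m.
Layer 4: sin θ = p·2727 = 0.3916 → θ = 23.06°; offset = 20.8·tan 23.06° = 8.853 m.
Summing the layer offsets gives 16.714 m.

16.7 m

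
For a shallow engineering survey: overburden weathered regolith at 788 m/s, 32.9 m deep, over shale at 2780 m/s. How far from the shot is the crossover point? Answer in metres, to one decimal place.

88.1 m

x_cross = 2h·√((V₂+V₁)/(V₂−V₁)).
(V₂+V₁)/(V₂−V₁) = (2780+788)/(2780−788) = 1.7912; √ = 1.3383.
x_cross = 2·32.9·1.3383 = 88.06 m.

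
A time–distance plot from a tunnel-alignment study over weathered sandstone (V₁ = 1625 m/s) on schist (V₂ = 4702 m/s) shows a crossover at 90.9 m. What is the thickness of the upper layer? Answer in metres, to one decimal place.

31.7 m

x_cross = 2h·√((V₂+V₁)/(V₂−V₁)) → h = x_cross / (2·√((V₂+V₁)/(V₂−V₁))).
√((V₂+V₁)/(V₂−V₁)) = √((4702+1625)/(4702−1625)) = 1.4340.
h = 90.9 / (2·1.4340) = 31.70 m.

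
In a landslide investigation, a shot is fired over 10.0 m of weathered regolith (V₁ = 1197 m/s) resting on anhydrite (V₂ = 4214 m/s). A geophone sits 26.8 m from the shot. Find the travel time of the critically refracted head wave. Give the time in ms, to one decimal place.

22.4 ms

t = x/V₂ + 2h·√(V₂²−V₁²)/(V₁V₂).
√(V₂²−V₁²) = √(4214²−1197²) = 4040.4 m/s; delay term = 2·10.0·4040.4/(1197·4214) = 0.01602 s.
t = 26.8/4214 + 0.01602 = 0.02238 s.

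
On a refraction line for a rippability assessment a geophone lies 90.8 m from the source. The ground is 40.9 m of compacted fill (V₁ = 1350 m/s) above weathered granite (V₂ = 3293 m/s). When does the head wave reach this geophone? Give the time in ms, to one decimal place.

t = x/V₂ + 2h·√(V₂²−V₁²)/(V₁V₂).
√(V₂²−V₁²) = √(3293²−1350²) = 3003.6 m/s; delay term = 2·40.9·3003.6/(1350·3293) = 0.05527 s.
t = 90.8/3293 + 0.05527 = 0.08284 s.

82.8 ms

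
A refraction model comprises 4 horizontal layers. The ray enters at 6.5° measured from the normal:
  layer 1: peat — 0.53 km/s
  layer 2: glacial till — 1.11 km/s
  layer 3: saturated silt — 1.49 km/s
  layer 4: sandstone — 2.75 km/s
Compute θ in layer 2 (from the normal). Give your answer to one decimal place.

13.7°

Snell's law across each interface conserves sin θ / V, so sin θ_2 = V_2·sin θ₁/V₁.
sin θ_2 = 1.11 × sin 6.5° / 0.53 = 0.2371.
θ_2 = arcsin 0.2371 = 13.71°.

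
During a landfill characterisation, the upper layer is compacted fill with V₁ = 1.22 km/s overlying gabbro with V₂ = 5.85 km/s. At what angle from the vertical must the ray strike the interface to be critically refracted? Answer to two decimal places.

At critical incidence the refracted ray runs along the interface (θ₂ = 90°), so sin θ_c = V₁/V₂.
θ_c = arcsin(1.22/5.85) = arcsin 0.2085 = 12.04°.

12.04°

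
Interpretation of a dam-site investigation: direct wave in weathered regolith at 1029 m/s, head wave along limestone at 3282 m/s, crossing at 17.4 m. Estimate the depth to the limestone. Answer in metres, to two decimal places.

h = (x_cross/2)·√((V₂−V₁)/(V₂+V₁)).
(V₂−V₁)/(V₂+V₁) = (3282−1029)/(3282+1029) = 0.5226; √ = 0.7229.
h = (17.4/2)·0.7229 = 6.29 m.

6.29 m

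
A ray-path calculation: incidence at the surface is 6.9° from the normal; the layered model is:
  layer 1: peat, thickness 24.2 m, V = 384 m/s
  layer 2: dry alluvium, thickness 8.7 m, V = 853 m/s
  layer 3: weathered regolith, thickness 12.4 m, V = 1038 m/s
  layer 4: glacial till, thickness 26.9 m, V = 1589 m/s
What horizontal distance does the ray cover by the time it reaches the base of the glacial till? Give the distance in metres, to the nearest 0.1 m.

25.0 m

Apply Snell's law at each interface; in layer i the horizontal offset is hᵢ·tan θᵢ.
Layer 1: θ = 6.90°; offset = 24.2·tan 6.90° = 2.929 m.
Layer 2: sin θ = 853·sin 6.9°/384 = 0.2669, θ = 15.48°; offset = 8.7·tan 15.48° = 2.409 m.
Layer 3: sin θ = 1038·sin 6.9°/384 = 0.3247, θ = 18.95°; offset = 12.4·tan 18.95° = 4.258 m.
Layer 4: sin θ = 1589·sin 6.9°/384 = 0.4971, θ = 29.81°; offset = 26.9·tan 29.81° = 15.412 m.
Σ offsets = 25.007 m.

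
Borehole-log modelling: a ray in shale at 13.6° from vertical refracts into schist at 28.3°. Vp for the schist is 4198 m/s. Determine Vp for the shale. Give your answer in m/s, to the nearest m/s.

2082 m/s

sin 13.6° = 0.2351; sin 28.3° = 0.4741.
V₁ = V₂·(sin θ₁/sin θ₂) = 4198·(0.2351/0.4741) = 2082.16 m/s.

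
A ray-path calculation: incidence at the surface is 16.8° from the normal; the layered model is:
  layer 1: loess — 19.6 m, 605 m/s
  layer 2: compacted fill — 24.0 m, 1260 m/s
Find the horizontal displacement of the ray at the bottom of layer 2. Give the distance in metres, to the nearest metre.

24 m

Ray parameter p = sin 16.8° / 605 m/s = 4.7774e-04 s/m.
Layer 1: θ = 16.80°; offset = 19.6·tan 16.80° = 5.918 m.
Layer 2: sin θ = p·1260 = 0.6020 → θ = 37.01°; offset = 24.0·tan 37.01° = 18.092 m.
Summing the layer offsets gives 24.009 m.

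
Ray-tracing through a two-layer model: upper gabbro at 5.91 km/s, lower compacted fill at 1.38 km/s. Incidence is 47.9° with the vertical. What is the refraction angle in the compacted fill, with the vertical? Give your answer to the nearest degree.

sin θ₁/V₁ = sin θ₂/V₂ ⇒ sin θ₂ = 1.38·sin 47.9°/5.91 = 1.38·0.7420/5.91 = 0.1733.
θ₂ = sin⁻¹(0.1733) = 9.98° (from vertical).

10°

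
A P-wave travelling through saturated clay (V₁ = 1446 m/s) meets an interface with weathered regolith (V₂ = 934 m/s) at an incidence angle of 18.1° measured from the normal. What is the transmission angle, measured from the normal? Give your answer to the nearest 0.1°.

sin θ₁/V₁ = sin θ₂/V₂ ⇒ sin θ₂ = 934·sin 18.1°/1446 = 934·0.3107/1446 = 0.2007.
θ₂ = sin⁻¹(0.2007) = 11.58° (from vertical).

11.6°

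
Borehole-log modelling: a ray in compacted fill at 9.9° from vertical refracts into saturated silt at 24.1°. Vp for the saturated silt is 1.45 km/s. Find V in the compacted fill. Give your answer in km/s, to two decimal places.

sin 9.9° = 0.1719; sin 24.1° = 0.4083.
V₁ = V₂·(sin θ₁/sin θ₂) = 1.45·(0.1719/0.4083) = 0.61 km/s.

0.61 km/s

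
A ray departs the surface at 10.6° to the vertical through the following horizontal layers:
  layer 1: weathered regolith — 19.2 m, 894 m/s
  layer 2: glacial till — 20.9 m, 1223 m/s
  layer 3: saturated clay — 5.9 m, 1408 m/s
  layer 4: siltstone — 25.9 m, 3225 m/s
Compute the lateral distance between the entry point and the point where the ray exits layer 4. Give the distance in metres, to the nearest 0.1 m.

Apply Snell's law at each interface; in layer i the horizontal offset is hᵢ·tan θᵢ.
Layer 1: θ = 10.60°; offset = 19.2·tan 10.60° = 3.593 m.
Layer 2: sin θ = 1223·sin 10.6°/894 = 0.2516, θ = 14.58°; offset = 20.9·tan 14.58° = 5.434 m.
Layer 3: sin θ = 1408·sin 10.6°/894 = 0.2897, θ = 16.84°; offset = 5.9·tan 16.84° = 1.786 m.
Layer 4: sin θ = 3225·sin 10.6°/894 = 0.6636, θ = 41.57°; offset = 25.9·tan 41.57° = 22.974 m.
Total horizontal offset = 33.787 m.

33.8 m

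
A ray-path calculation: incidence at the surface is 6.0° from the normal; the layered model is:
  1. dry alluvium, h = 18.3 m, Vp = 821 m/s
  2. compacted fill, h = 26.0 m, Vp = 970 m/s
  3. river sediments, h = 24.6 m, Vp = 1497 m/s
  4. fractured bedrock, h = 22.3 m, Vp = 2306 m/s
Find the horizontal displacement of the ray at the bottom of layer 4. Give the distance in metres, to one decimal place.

16.8 m

Apply Snell's law at each interface; in layer i the horizontal offset is hᵢ·tan θᵢ.
Layer 1: θ = 6.00°; offset = 18.3·tan 6.00° = 1.923 m.
Layer 2: sin θ = 970·sin 6.0°/821 = 0.1235, θ = 7.09°; offset = 26.0·tan 7.09° = 3.236 m.
Layer 3: sin θ = 1497·sin 6.0°/821 = 0.1906, θ = 10.99°; offset = 24.6·tan 10.99° = 4.776 m.
Layer 4: sin θ = 2306·sin 6.0°/821 = 0.2936, θ = 17.07°; offset = 22.3·tan 17.07° = 6.849 m.
Σ offsets = 16.784 m.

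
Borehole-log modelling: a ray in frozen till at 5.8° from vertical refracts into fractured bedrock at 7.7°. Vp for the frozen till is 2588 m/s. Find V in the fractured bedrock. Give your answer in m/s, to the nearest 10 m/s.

Snell's law: sin 5.8°/V₁ = sin 7.7°/V₂.
V₂ = V₁·sin 7.7°/sin 5.8° = 2588 × 1.3259 = 3431.32 m/s.

3430 m/s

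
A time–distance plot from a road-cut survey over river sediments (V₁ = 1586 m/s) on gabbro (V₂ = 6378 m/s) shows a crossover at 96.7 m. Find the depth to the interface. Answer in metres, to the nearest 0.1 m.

x_cross = 2h·√((V₂+V₁)/(V₂−V₁)) → h = x_cross / (2·√((V₂+V₁)/(V₂−V₁))).
√((V₂+V₁)/(V₂−V₁)) = √((6378+1586)/(6378−1586)) = 1.2892.
h = 96.7 / (2·1.2892) = 37.51 m.

37.5 m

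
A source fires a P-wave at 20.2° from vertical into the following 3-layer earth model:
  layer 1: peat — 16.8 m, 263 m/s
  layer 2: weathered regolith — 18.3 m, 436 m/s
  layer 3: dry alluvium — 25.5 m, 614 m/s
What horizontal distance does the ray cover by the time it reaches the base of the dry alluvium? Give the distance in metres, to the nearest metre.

p = sin θ₁/V₁ = sin 20.2°/263 = 1.3129e-03 s/m is conserved through the stack.
Layer 1: θ = 20.20°; offset = 16.8·tan 20.20° = 6.181 m.
Layer 2: sin θ = p·436 = 0.5724 → θ = 34.92°; offset = 18.3·tan 34.92° = 12.776 m.
Layer 3: sin θ = p·614 = 0.8061 → θ = 53.72°; offset = 25.5·tan 53.72° = 34.739 m.
Summing the layer offsets gives 53.696 m.

54 m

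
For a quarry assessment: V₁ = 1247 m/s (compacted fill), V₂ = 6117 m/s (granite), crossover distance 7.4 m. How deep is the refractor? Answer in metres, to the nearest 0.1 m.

3.0 m

x_cross = 2h·√((V₂+V₁)/(V₂−V₁)) → h = x_cross / (2·√((V₂+V₁)/(V₂−V₁))).
√((V₂+V₁)/(V₂−V₁)) = √((6117+1247)/(6117−1247)) = 1.2297.
h = 7.4 / (2·1.2297) = 3.01 m.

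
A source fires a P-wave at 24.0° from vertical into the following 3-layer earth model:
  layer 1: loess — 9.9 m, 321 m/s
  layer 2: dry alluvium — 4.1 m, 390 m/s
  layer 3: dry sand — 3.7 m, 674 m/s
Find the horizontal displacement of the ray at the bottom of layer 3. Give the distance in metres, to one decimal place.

Apply Snell's law at each interface; in layer i the horizontal offset is hᵢ·tan θᵢ.
Layer 1: θ = 24.00°; offset = 9.9·tan 24.00° = 4.408 m.
Layer 2: sin θ = 390·sin 24.0°/321 = 0.4942, θ = 29.61°; offset = 4.1·tan 29.61° = 2.331 m.
Layer 3: sin θ = 674·sin 24.0°/321 = 0.8540, θ = 58.65°; offset = 3.7·tan 58.65° = 6.074 m.
Σ offsets = 12.812 m.

12.8 m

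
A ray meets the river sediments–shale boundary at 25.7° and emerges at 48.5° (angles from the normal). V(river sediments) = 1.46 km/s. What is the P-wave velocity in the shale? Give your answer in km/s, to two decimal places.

Snell's law: sin 25.7°/V₁ = sin 48.5°/V₂.
V₂ = V₁·sin 48.5°/sin 25.7° = 1.46 × 1.7271 = 2.52 km/s.

2.52 km/s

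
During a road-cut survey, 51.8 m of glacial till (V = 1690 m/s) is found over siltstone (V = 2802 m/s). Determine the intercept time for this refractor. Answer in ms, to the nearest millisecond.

49 ms

tᵢ = 2h·√(V₂²−V₁²)/(V₁V₂).
√(V₂²−V₁²) = √(2802²−1690²) = 2235.0 m/s.
tᵢ = 2·51.8·2235.0/(1690·2802) = 0.04890 s.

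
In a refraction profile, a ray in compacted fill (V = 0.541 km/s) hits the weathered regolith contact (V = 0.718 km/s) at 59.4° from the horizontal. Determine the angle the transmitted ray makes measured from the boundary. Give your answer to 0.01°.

47.50°

Convert to the normal: θ₁ = 90° − 59.4° = 30.6°.
sin θ₁/V₁ = sin θ₂/V₂ ⇒ sin θ₂ = 0.718·sin 30.6°/0.541 = 0.718·0.5090/0.541 = 0.6756.
θ₂ = arcsin 0.6756 = 42.50° from the normal.
From the interface: 90° − 42.50° = 47.50°.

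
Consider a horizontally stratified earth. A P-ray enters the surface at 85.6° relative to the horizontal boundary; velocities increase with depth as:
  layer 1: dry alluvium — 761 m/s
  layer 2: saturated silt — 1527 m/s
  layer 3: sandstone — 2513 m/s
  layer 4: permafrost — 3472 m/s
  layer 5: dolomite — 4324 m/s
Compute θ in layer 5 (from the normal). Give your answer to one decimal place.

From the normal: θ₁ = 90° − 85.6° = 4.4°.
Snell's law across each interface conserves sin θ / V, so sin θ_5 = V_5·sin θ₁/V₁.
sin θ_5 = 4324 × sin 4.4° / 761 = 0.4359.
θ_5 = 25.84° from the vertical.

25.8°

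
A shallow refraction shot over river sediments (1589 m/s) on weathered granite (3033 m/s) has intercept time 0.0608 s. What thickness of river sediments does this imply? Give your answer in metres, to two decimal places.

56.71 m

h = tᵢ·V₁·V₂ / (2·√(V₂²−V₁²)).
√(V₂²−V₁²) = √(3033² − 1589²) = 2583.4 m/s.
h = 0.0608 s × 1589 × 3033 / (2 × 2583.4) = 56.71 m.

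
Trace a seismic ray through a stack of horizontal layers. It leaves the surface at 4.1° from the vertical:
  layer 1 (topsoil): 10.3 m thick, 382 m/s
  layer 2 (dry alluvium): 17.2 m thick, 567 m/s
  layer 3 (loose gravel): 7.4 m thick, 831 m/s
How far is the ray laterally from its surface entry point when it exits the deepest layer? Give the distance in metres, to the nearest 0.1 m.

p = sin θ₁/V₁ = sin 4.1°/382 = 1.8717e-04 s/m is conserved through the stack.
Layer 1: θ = 4.10°; offset = 10.3·tan 4.10° = 0.738 m.
Layer 2: sin θ = p·567 = 0.1061 → θ = 6.09°; offset = 17.2·tan 6.09° = 1.836 m.
Layer 3: sin θ = p·831 = 0.1555 → θ = 8.95°; offset = 7.4·tan 8.95° = 1.165 m.
Summing the layer offsets gives 3.739 m.

3.7 m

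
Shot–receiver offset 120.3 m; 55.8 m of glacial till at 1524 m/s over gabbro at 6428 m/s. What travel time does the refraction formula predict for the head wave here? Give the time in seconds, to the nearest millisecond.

t = x/V₂ + 2h·√(V₂²−V₁²)/(V₁V₂).
√(V₂²−V₁²) = √(6428²−1524²) = 6244.7 m/s; delay term = 2·55.8·6244.7/(1524·6428) = 0.07114 s.
t = 120.3/6428 + 0.07114 = 0.08986 s.

0.090 s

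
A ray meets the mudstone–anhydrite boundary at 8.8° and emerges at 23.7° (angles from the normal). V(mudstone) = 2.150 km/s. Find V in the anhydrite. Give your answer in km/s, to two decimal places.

5.65 km/s

Snell's law: sin 8.8°/V₁ = sin 23.7°/V₂.
V₂ = V₁·sin 23.7°/sin 8.8° = 2.150 × 2.6274 = 5.65 km/s.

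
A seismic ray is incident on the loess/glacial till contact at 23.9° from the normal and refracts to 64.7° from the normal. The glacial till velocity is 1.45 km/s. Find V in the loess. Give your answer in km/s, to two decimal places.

Snell's law: sin 23.9°/V₁ = sin 64.7°/V₂.
V₁ = V₂·sin 23.9°/sin 64.7° = 1.45 × 0.4481 = 0.65 km/s.

0.65 km/s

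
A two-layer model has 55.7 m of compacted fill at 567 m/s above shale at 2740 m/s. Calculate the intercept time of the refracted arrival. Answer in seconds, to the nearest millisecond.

θ_c = arcsin(V₁/V₂) = arcsin(567/2740) = 11.94°; cos θ_c = 0.9784.
tᵢ = 2h·cos θ_c / V₁ = 2·55.7·0.9784 / 567 = 0.19222 s.

0.192 s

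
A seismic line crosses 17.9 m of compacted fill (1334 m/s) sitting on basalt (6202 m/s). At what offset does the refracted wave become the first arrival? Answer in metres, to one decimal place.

44.5 m

x_cross = 2h·√((V₂+V₁)/(V₂−V₁)).
(V₂+V₁)/(V₂−V₁) = (6202+1334)/(6202−1334) = 1.5481; √ = 1.2442.
x_cross = 2·17.9·1.2442 = 44.54 m.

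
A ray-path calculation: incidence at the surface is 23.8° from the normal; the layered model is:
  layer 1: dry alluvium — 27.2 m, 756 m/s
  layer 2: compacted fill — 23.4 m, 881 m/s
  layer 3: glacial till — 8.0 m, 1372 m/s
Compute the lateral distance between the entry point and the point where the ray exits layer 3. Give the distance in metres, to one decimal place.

Ray parameter p = sin 23.8° / 756 m/s = 5.3379e-04 s/m.
Layer 1: θ = 23.80°; offset = 27.2·tan 23.80° = 11.997 m.
Layer 2: sin θ = p·881 = 0.4703 → θ = 28.05°; offset = 23.4·tan 28.05° = 12.469 m.
Layer 3: sin θ = p·1372 = 0.7324 → θ = 47.08°; offset = 8.0·tan 47.08° = 8.604 m.
Summing the layer offsets gives 33.070 m.

33.1 m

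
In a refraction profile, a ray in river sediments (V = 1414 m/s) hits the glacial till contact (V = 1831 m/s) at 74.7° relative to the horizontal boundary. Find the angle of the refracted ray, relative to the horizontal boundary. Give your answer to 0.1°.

70.0°

Convert to the normal: θ₁ = 90° − 74.7° = 15.3°.
sin θ₁/V₁ = sin θ₂/V₂ ⇒ sin θ₂ = 1831·sin 15.3°/1414 = 1831·0.2639/1414 = 0.3417.
θ₂ = arcsin 0.3417 = 19.98° from the normal.
From the interface: 90° − 19.98° = 70.02°.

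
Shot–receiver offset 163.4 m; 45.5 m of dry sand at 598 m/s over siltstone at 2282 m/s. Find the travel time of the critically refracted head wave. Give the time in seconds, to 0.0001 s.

t = x/V₂ + 2h·√(V₂²−V₁²)/(V₁V₂).
√(V₂²−V₁²) = √(2282²−598²) = 2202.3 m/s; delay term = 2·45.5·2202.3/(598·2282) = 0.14686 s.
t = 163.4/2282 + 0.14686 = 0.21846 s.

0.2185 s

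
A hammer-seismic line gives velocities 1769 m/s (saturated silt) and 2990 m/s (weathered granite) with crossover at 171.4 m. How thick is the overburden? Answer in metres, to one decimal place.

x_cross = 2h·√((V₂+V₁)/(V₂−V₁)) → h = x_cross / (2·√((V₂+V₁)/(V₂−V₁))).
√((V₂+V₁)/(V₂−V₁)) = √((2990+1769)/(2990−1769)) = 1.9742.
h = 171.4 / (2·1.9742) = 43.41 m.

43.4 m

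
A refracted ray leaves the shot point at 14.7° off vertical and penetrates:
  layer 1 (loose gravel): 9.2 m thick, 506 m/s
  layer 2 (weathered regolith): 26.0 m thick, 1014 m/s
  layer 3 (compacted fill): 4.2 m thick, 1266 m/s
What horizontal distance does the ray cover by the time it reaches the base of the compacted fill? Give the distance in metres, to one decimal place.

21.2 m

Apply Snell's law at each interface; in layer i the horizontal offset is hᵢ·tan θᵢ.
Layer 1: θ = 14.70°; offset = 9.2·tan 14.70° = 2.414 m.
Layer 2: sin θ = 1014·sin 14.7°/506 = 0.5085, θ = 30.57°; offset = 26.0·tan 30.57° = 15.355 m.
Layer 3: sin θ = 1266·sin 14.7°/506 = 0.6349, θ = 39.41°; offset = 4.2·tan 39.41° = 3.451 m.
Total horizontal offset = 21.220 m.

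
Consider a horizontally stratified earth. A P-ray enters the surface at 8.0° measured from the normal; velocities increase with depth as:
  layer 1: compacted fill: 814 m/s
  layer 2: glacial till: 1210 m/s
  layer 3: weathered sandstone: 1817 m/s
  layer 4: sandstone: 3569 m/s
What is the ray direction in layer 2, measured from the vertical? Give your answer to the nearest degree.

Ray parameter p = sin 8.0° / 814 = 1.7097e-04 s/m.
sin θ_2 = p·V_2 = 1.7097e-04 × 1210 = 0.2069.
θ_2 = arcsin 0.2069 = 11.94°.

12°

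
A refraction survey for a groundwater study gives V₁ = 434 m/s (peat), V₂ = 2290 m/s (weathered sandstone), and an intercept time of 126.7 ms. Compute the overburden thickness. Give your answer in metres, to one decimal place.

28.0 m

h = tᵢ·V₁·V₂ / (2·√(V₂²−V₁²)).
√(V₂²−V₁²) = √(2290² − 434²) = 2248.5 m/s.
h = 0.1267 s × 434 × 2290 / (2 × 2248.5) = 28.00 m.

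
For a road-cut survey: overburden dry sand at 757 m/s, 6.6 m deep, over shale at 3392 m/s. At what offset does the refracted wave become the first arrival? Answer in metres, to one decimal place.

16.6 m

θ_c = arcsin(757/3392) = 12.90°, so cos θ_c = 0.9748 and tᵢ = 2h cos θ_c/V₁ = 0.0170 s.
At crossover x/V₁ = x/V₂ + tᵢ ⇒ x = tᵢ/(1/V₁ − 1/V₂) = 0.01700/(1.3210e-03 − 2.9481e-04) = 16.56 m.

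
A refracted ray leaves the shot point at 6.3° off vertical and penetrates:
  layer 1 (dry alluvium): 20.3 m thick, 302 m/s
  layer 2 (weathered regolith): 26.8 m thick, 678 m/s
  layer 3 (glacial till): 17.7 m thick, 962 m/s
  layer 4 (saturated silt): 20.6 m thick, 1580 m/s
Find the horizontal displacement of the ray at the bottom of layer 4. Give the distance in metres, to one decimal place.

30.1 m

Apply Snell's law at each interface; in layer i the horizontal offset is hᵢ·tan θᵢ.
Layer 1: θ = 6.30°; offset = 20.3·tan 6.30° = 2.241 m.
Layer 2: sin θ = 678·sin 6.3°/302 = 0.2464, θ = 14.26°; offset = 26.8·tan 14.26° = 6.812 m.
Layer 3: sin θ = 962·sin 6.3°/302 = 0.3496, θ = 20.46°; offset = 17.7·tan 20.46° = 6.604 m.
Layer 4: sin θ = 1580·sin 6.3°/302 = 0.5741, θ = 35.04°; offset = 20.6·tan 35.04° = 14.444 m.
Σ offsets = 30.101 m.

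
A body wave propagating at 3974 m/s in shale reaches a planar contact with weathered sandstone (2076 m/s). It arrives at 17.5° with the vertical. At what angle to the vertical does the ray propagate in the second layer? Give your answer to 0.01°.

9.04°

sin θ₁/V₁ = sin θ₂/V₂ ⇒ sin θ₂ = 2076·sin 17.5°/3974 = 2076·0.3007/3974 = 0.1571.
θ₂ = arcsin 0.1571 = 9.04° from the normal.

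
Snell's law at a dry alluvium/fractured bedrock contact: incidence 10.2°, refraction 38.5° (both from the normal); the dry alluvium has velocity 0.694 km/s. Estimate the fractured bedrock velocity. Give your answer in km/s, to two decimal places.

Snell's law: sin 10.2°/V₁ = sin 38.5°/V₂.
V₂ = V₁·sin 38.5°/sin 10.2° = 0.694 × 3.5153 = 2.44 km/s.

2.44 km/s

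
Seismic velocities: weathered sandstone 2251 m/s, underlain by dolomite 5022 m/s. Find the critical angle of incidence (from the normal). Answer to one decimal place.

26.6°

Critical incidence: sin θ_c = V₁/V₂ = 2251/5022 = 0.4482.
θ_c = arcsin 0.4482 = 26.63°.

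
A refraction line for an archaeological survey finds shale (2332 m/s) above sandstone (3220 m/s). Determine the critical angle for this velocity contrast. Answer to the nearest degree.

46°

Critical incidence: sin θ_c = V₁/V₂ = 2332/3220 = 0.7242.
θ_c = arcsin 0.7242 = 46.40°.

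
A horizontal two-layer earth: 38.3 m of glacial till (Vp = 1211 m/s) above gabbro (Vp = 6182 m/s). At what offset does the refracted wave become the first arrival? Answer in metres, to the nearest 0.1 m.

θ_c = arcsin(1211/6182) = 11.30°, so cos θ_c = 0.9806 and tᵢ = 2h cos θ_c/V₁ = 0.0620 s.
At crossover x/V₁ = x/V₂ + tᵢ ⇒ x = tᵢ/(1/V₁ − 1/V₂) = 0.06203/(8.2576e-04 − 1.6176e-04) = 93.42 m.

93.4 m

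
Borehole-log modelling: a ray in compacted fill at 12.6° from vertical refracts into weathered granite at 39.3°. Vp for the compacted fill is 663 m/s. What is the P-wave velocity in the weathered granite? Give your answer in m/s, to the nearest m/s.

sin 12.6° = 0.2181; sin 39.3° = 0.6334.
V₂ = V₁·(sin θ₂/sin θ₁) = 663·(0.6334/0.2181) = 1925.03 m/s.

1925 m/s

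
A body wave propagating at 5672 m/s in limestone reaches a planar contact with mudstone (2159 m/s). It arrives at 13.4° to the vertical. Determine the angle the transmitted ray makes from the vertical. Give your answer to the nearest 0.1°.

5.1°

Snell's law: sin θ₂ = (V₂/V₁)·sin θ₁ = (2159/5672)·sin 13.4° = 0.0882.
θ₂ = arcsin 0.0882 = 5.06° from the normal.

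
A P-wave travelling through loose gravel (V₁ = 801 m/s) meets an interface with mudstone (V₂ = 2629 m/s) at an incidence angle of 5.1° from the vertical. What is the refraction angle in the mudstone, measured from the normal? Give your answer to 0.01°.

Snell's law: sin θ₂ = (V₂/V₁)·sin θ₁ = (2629/801)·sin 5.1° = 0.2918.
θ₂ = arcsin 0.2918 = 16.96° from the normal.

16.96°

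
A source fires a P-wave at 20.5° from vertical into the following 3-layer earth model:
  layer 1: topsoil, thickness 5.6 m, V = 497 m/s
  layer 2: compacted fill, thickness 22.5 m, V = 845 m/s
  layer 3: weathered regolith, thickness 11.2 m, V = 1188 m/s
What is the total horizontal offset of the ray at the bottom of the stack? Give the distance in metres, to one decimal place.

35.9 m

Apply Snell's law at each interface; in layer i the horizontal offset is hᵢ·tan θᵢ.
Layer 1: θ = 20.50°; offset = 5.6·tan 20.50° = 2.094 m.
Layer 2: sin θ = 845·sin 20.5°/497 = 0.5954, θ = 36.54°; offset = 22.5·tan 36.54° = 16.675 m.
Layer 3: sin θ = 1188·sin 20.5°/497 = 0.8371, θ = 56.84°; offset = 11.2·tan 56.84° = 17.139 m.
Σ offsets = 35.908 m.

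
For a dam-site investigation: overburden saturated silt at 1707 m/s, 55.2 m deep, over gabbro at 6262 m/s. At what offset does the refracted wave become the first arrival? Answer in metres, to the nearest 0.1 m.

146.0 m

x_cross = 2h·√((V₂+V₁)/(V₂−V₁)).
(V₂+V₁)/(V₂−V₁) = (6262+1707)/(6262−1707) = 1.7495; √ = 1.3227.
x_cross = 2·55.2·1.3227 = 146.02 m.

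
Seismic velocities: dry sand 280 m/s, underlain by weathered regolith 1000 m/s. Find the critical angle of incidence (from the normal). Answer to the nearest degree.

16°

Critical incidence: sin θ_c = V₁/V₂ = 280/1000 = 0.2800.
θ_c = arcsin 0.2800 = 16.26°.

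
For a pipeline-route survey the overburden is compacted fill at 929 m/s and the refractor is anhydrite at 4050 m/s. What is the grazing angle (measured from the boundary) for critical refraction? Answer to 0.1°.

Critical incidence: sin θ_c = V₁/V₂ = 929/4050 = 0.2294.
θ_c = arcsin 0.2294 = 13.26°.
Measured from the interface: 90° − 13.26° = 76.74°.

76.7°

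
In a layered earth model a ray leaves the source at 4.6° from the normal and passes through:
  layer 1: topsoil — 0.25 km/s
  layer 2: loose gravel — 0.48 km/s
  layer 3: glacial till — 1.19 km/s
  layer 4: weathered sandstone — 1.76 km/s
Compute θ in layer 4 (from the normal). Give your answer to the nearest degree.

34°

Ray parameter p = sin 4.6° / 0.25 = 3.2080e-01 s/km.
sin θ_4 = p·V_4 = 3.2080e-01 × 1.76 = 0.5646.
θ_4 = 34.37° from the vertical.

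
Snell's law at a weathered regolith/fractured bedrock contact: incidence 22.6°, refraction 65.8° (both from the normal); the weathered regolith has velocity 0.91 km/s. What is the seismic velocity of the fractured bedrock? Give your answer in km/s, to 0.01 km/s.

2.16 km/s

Snell's law: sin 22.6°/V₁ = sin 65.8°/V₂.
V₂ = V₁·sin 65.8°/sin 22.6° = 0.91 × 2.3735 = 2.16 km/s.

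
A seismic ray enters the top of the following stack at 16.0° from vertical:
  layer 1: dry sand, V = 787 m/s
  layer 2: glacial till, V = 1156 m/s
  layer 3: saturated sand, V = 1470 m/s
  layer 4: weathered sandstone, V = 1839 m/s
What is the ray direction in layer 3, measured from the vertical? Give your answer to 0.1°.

31.0°

Snell's law across each interface conserves sin θ / V, so sin θ_3 = V_3·sin θ₁/V₁.
sin θ_3 = 1470 × sin 16.0° / 787 = 0.5148.
θ_3 = arcsin 0.5148 = 30.99°.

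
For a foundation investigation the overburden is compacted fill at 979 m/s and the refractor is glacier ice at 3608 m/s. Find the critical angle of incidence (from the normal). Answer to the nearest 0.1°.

15.7°

At critical incidence the refracted ray runs along the interface (θ₂ = 90°), so sin θ_c = V₁/V₂.
θ_c = arcsin(979/3608) = arcsin 0.2713 = 15.74°.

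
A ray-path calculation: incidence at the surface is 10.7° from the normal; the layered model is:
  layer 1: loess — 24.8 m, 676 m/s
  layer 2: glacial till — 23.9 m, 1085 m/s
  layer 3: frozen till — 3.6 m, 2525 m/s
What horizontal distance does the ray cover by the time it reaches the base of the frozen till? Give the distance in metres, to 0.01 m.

Apply Snell's law at each interface; in layer i the horizontal offset is hᵢ·tan θᵢ.
Layer 1: θ = 10.70°; offset = 24.8·tan 10.70° = 4.6860 m.
Layer 2: sin θ = 1085·sin 10.7°/676 = 0.2980, θ = 17.34°; offset = 23.9·tan 17.34° = 7.4612 m.
Layer 3: sin θ = 2525·sin 10.7°/676 = 0.6935, θ = 43.91°; offset = 3.6·tan 43.91° = 3.4653 m.
Σ offsets = 15.6125 m.

15.61 m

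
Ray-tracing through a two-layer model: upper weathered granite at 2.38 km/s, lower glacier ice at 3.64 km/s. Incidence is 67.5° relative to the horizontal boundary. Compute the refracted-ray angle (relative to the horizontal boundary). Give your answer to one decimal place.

54.2°

Convert to the normal: θ₁ = 90° − 67.5° = 22.5°.
sin θ₁/V₁ = sin θ₂/V₂ ⇒ sin θ₂ = 3.64·sin 22.5°/2.38 = 3.64·0.3827/2.38 = 0.5853.
θ₂ = arcsin 0.5853 = 35.82° from the normal.
From the interface: 90° − 35.82° = 54.18°.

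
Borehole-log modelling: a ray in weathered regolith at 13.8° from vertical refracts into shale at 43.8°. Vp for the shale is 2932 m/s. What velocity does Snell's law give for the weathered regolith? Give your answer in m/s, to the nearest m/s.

sin 13.8° = 0.2385; sin 43.8° = 0.6921.
V₁ = V₂·(sin θ₁/sin θ₂) = 2932·(0.2385/0.6921) = 1010.46 m/s.

1010 m/s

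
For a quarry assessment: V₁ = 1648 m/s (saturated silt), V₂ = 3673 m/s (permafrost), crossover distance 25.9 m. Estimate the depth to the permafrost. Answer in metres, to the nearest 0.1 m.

x_cross = 2h·√((V₂+V₁)/(V₂−V₁)) → h = x_cross / (2·√((V₂+V₁)/(V₂−V₁))).
√((V₂+V₁)/(V₂−V₁)) = √((3673+1648)/(3673−1648)) = 1.6210.
h = 25.9 / (2·1.6210) = 7.99 m.

8.0 m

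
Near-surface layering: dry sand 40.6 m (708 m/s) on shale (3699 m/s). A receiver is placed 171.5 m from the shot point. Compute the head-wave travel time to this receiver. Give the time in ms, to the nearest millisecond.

159 ms

θ_c = arcsin(V₁/V₂) = arcsin(708/3699) = 11.03°, cos θ_c = 0.9815.
Intercept time tᵢ = 2h cos θ_c / V₁ = 2·40.6·0.9815/708 = 0.11257 s.
t = x/V₂ + tᵢ = 171.5/3699 + 0.11257 = 0.15893 s.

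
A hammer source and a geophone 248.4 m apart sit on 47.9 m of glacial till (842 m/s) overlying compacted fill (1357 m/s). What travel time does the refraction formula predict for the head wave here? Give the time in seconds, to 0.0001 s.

0.2723 s

θ_c = arcsin(V₁/V₂) = arcsin(842/1357) = 38.35°, cos θ_c = 0.7842.
Intercept time tᵢ = 2h cos θ_c / V₁ = 2·47.9·0.7842/842 = 0.08923 s.
t = x/V₂ + tᵢ = 248.4/1357 + 0.08923 = 0.27228 s.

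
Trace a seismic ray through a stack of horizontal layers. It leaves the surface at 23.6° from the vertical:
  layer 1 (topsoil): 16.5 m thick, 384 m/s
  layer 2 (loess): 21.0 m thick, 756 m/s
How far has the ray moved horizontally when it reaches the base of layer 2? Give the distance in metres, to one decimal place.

p = sin θ₁/V₁ = sin 23.6°/384 = 1.0426e-03 s/m is conserved through the stack.
Layer 1: θ = 23.60°; offset = 16.5·tan 23.60° = 7.209 m.
Layer 2: sin θ = p·756 = 0.7882 → θ = 52.02°; offset = 21.0·tan 52.02° = 26.895 m.
Σ offsets = 34.103 m.

34.1 m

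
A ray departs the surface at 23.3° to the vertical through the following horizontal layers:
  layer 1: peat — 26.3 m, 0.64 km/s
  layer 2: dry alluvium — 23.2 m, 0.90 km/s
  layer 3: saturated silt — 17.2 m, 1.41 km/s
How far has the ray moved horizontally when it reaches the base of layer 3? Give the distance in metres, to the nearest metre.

57 m

Apply Snell's law at each interface; in layer i the horizontal offset is hᵢ·tan θᵢ.
Layer 1: θ = 23.30°; offset = 26.3·tan 23.30° = 11.327 m.
Layer 2: sin θ = 0.90·sin 23.3°/0.64 = 0.5562, θ = 33.80°; offset = 23.2·tan 33.80° = 15.529 m.
Layer 3: sin θ = 1.41·sin 23.3°/0.64 = 0.8714, θ = 60.63°; offset = 17.2·tan 60.63° = 30.557 m.
Total horizontal offset = 57.413 m.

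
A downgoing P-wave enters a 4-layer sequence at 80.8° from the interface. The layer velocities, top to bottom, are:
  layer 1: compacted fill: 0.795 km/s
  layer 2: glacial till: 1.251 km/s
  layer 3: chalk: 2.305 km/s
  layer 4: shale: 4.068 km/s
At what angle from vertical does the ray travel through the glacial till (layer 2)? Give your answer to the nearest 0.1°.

From the normal: θ₁ = 90° − 80.8° = 9.2°.
Snell's law across each interface conserves sin θ / V, so sin θ_2 = V_2·sin θ₁/V₁.
sin θ_2 = 1.251 × sin 9.2° / 0.795 = 0.2516.
θ_2 = 14.57° from the vertical.

14.6°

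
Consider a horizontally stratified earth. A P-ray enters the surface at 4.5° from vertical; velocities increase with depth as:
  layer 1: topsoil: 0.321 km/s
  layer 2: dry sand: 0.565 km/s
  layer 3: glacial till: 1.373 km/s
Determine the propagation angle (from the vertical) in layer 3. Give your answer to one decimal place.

19.6°

Snell's law across each interface conserves sin θ / V, so sin θ_3 = V_3·sin θ₁/V₁.
sin θ_3 = 1.373 × sin 4.5° / 0.321 = 0.3356.
θ_3 = arcsin 0.3356 = 19.61°.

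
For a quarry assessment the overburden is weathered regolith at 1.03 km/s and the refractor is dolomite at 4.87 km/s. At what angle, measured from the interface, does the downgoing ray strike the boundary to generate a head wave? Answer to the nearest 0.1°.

77.8°

Critical incidence: sin θ_c = V₁/V₂ = 1.03/4.87 = 0.2115.
θ_c = arcsin 0.2115 = 12.21°.
Measured from the interface: 90° − 12.21° = 77.79°.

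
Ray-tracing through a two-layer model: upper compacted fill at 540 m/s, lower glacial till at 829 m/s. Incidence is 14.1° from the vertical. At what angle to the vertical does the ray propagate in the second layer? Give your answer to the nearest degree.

22°

Snell's law: sin θ₂ = (V₂/V₁)·sin θ₁ = (829/540)·sin 14.1° = 0.3740.
θ₂ = sin⁻¹(0.3740) = 21.96° (from vertical).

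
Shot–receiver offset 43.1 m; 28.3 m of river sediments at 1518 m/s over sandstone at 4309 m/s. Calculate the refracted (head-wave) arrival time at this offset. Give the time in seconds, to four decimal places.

θ_c = arcsin(V₁/V₂) = arcsin(1518/4309) = 20.63°, cos θ_c = 0.9359.
Intercept time tᵢ = 2h cos θ_c / V₁ = 2·28.3·0.9359/1518 = 0.03490 s.
t = x/V₂ + tᵢ = 43.1/4309 + 0.03490 = 0.04490 s.

0.0449 s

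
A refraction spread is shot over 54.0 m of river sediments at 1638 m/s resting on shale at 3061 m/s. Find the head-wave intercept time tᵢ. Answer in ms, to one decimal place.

θ_c = arcsin(V₁/V₂) = arcsin(1638/3061) = 32.35°; cos θ_c = 0.8448.
tᵢ = 2h·cos θ_c / V₁ = 2·54.0·0.8448 / 1638 = 0.05570 s.

55.7 ms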